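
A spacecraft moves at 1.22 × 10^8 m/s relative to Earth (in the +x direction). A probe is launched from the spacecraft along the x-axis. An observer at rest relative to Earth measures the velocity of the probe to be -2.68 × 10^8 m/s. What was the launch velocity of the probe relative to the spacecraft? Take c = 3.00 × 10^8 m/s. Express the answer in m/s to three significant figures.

-2.86 × 10^8 m/s

v = 0.407c, u = -0.893c.
Invert the composition law: u' = (u − v)/(1 − uv/c²).
u' = (-0.893 − 0.407) / (1 − (-0.893)(0.407)) = -1.3000/1.3633 = -0.9536.
u' = -0.9536 × 3.00 × 10^8 m/s.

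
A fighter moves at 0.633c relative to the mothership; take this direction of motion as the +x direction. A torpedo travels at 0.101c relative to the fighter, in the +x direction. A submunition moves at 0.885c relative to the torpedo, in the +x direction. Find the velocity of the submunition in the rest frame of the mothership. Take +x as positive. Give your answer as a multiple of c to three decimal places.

Apply u = (u' + v)/(1 + u'v/c²) successively, working outward toward the mothership.
Start: velocity of the fighter relative to the mothership = 0.6330c.
Compose with the torpedo (u' = 0.101 in the fighter frame): u_1 = (0.101 + 0.633) / (1 + 0.101·0.633) = 0.7340/1.0639 = 0.6899.
Compose with the submunition (u' = 0.885 in the torpedo frame): u_2 = (0.885 + 0.690) / (1 + 0.885·0.690) = 1.5749/1.6106 = 0.9779.

0.978c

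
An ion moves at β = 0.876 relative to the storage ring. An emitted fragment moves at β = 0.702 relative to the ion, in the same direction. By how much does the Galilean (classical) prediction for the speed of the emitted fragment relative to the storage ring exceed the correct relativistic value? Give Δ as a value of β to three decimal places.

Galilean: u_cl = 0.702 + 0.876 = 1.5780.
Relativistic: u_rel = (0.702 + 0.876) / (1 + 0.702·0.876) = 1.5780/1.6150 = 0.9771.
Δ = 1.5780 − 0.9771 = 0.6009.
(The classical prediction exceeds c; the relativistic result does not.)

Δ = 0.601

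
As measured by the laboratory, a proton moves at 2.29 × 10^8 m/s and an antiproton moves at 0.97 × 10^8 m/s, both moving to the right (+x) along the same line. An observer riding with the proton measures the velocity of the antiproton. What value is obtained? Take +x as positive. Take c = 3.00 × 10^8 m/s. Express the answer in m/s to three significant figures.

-1.75 × 10^8 m/s

β_A = 0.763, β_B = 0.323 (dividing each by c = 3.00 × 10^8 m/s).
Transform to A's frame with the inverse velocity-addition law: u' = (u − v)/(1 − uv/c²), taking u = β_B and v = β_A.
u' = (0.323 − 0.763) / (1 − (0.763)(0.323)) = -0.4400/0.7532 = -0.5842.
u' = -0.5842 × 3.00 × 10^8 m/s.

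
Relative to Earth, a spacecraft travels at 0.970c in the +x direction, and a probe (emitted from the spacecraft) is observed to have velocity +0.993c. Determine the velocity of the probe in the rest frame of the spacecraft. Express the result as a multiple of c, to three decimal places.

Invert the composition law: u' = (u − v)/(1 − uv/c²).
u' = (0.993 − 0.970) / (1 − (0.993)(0.970)) = 0.0230/0.0368 = 0.6252.

+0.625c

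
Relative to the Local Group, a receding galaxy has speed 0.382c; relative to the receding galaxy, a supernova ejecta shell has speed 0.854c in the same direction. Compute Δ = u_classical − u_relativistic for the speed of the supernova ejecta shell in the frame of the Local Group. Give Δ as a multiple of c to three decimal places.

Δ = 0.304c

Galilean: u_cl = 0.854 + 0.382 = 1.2360.
Relativistic: u_rel = (0.854 + 0.382) / (1 + 0.854·0.382) = 1.2360/1.3262 = 0.9320.
Δ = 1.2360 − 0.9320 = 0.3040.
(The classical prediction exceeds c; the relativistic result does not.)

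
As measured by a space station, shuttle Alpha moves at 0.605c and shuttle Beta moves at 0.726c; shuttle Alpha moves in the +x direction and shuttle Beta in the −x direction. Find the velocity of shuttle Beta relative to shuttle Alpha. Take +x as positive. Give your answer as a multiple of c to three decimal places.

β_A = 0.605, β_B = -0.726.
Transform to A's frame with the inverse velocity-addition law: u' = (u − v)/(1 − uv/c²), taking u = β_B and v = β_A.
u' = (-0.726 − 0.605) / (1 − (0.605)(-0.726)) = -1.3310/1.4392 = -0.9248.

-0.925c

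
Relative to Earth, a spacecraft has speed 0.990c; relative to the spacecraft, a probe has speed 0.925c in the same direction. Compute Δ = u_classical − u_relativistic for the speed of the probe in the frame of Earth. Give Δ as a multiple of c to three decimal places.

Δ = 0.915c

Galilean: u_cl = 0.925 + 0.990 = 1.9150.
Relativistic: u_rel = (0.925 + 0.990) / (1 + 0.925·0.990) = 1.9150/1.9158 = 0.9996.
Δ = 1.9150 − 0.9996 = 0.9154.
(The classical prediction exceeds c; the relativistic result does not.)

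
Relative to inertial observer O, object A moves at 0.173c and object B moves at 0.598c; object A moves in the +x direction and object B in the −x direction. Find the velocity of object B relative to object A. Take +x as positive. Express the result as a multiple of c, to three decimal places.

β_A = 0.173, β_B = -0.598.
Transform to A's frame with the inverse velocity-addition law: u' = (u − v)/(1 − uv/c²), taking u = β_B and v = β_A.
u' = (-0.598 − 0.173) / (1 − (0.173)(-0.598)) = -0.7710/1.1035 = -0.6987.

-0.699c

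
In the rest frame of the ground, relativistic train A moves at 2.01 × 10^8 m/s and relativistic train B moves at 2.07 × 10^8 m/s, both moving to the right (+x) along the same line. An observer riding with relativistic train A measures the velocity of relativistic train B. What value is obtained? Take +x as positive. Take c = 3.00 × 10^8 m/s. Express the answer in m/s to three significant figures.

+1.12 × 10^7 m/s

β_A = 0.670, β_B = 0.690 (dividing each by c = 3.00 × 10^8 m/s).
Transform to A's frame with the inverse velocity-addition law: u' = (u − v)/(1 − uv/c²), taking u = β_B and v = β_A.
u' = (0.690 − 0.670) / (1 − (0.670)(0.690)) = 0.0200/0.5377 = 0.0372.
u' = 0.0372 × 3.00 × 10^8 m/s.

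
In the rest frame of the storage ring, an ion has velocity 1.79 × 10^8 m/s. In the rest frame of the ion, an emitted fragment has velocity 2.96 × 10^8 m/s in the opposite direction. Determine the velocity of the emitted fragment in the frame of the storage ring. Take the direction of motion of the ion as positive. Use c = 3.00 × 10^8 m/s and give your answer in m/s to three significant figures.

-2.84 × 10^8 m/s

In units of c (dividing by 3.00 × 10^8 m/s): v = 0.597, u' = -0.987.
u = (u' + v)/(1 + u'v/c²):
u = (-0.987 + 0.597) / (1 + (-0.987)·0.597) = -0.3900/0.4113 = -0.9482
Converting back: u = -0.9482 × 3.00 × 10^8 m/s.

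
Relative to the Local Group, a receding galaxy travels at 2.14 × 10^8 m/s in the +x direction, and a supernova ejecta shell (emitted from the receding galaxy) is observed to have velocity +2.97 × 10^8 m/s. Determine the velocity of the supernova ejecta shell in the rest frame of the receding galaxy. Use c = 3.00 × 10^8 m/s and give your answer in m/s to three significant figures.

+2.83 × 10^8 m/s

v = 0.713c, u = 0.990c.
Invert the composition law: u' = (u − v)/(1 − uv/c²).
u' = (0.990 − 0.713) / (1 − (0.990)(0.713)) = 0.2767/0.2938 = 0.9417.
u' = 0.9417 × 3.00 × 10^8 m/s.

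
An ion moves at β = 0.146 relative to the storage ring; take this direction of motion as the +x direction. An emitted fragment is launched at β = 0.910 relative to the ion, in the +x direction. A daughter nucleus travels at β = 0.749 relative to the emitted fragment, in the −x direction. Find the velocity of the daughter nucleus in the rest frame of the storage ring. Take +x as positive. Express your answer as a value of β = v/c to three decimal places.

β = +0.607

Apply u = (u' + v)/(1 + u'v/c²) successively, working outward toward the storage ring.
Start: velocity of the ion relative to the storage ring = 0.1460c.
Compose with the emitted fragment (u' = 0.910 in the ion frame): u_1 = (0.910 + 0.146) / (1 + 0.910·0.146) = 1.0560/1.1329 = 0.9322.
Compose with the daughter nucleus (u' = -0.749 in the emitted fragment frame): u_2 = (-0.749 + 0.932) / (1 + (-0.749)·0.932) = 0.1832/0.3018 = 0.6068.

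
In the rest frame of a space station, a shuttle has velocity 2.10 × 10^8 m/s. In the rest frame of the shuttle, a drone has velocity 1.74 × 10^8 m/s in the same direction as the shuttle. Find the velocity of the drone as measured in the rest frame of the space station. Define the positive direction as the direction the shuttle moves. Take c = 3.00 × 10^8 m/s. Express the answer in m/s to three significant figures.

In units of c (dividing by 3.00 × 10^8 m/s): v = 0.700, u' = 0.580.
u = (u' + v)/(1 + u'v/c²):
u = (0.580 + 0.700) / (1 + 0.580·0.700) = 1.2800/1.4060 = 0.9104
Converting back: u = 0.9104 × 3.00 × 10^8 m/s.

2.73 × 10^8 m/s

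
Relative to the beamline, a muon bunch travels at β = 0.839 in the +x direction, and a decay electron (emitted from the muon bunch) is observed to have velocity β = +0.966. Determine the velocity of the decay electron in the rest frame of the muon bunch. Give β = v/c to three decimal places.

β = +0.670

Invert the composition law: u' = (u − v)/(1 − uv/c²).
u' = (0.966 − 0.839) / (1 − (0.966)(0.839)) = 0.1270/0.1895 = 0.6701.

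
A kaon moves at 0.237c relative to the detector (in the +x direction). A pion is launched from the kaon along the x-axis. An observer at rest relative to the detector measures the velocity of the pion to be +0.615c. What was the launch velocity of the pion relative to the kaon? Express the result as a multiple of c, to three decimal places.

Invert the composition law: u' = (u − v)/(1 − uv/c²).
u' = (0.615 − 0.237) / (1 − (0.615)(0.237)) = 0.3780/0.8542 = 0.4425.

+0.442c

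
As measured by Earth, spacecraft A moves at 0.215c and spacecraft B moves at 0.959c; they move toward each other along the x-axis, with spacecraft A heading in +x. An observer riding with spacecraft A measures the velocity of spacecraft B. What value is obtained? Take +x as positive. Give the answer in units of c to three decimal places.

β_A = 0.215, β_B = -0.959.
Transform to A's frame with the inverse velocity-addition law: u' = (u − v)/(1 − uv/c²), taking u = β_B and v = β_A.
u' = (-0.959 − 0.215) / (1 − (0.215)(-0.959)) = -1.1740/1.2062 = -0.9733.

-0.973c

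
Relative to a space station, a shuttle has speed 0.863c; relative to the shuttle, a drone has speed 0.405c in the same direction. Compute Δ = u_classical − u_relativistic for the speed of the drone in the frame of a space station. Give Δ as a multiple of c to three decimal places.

Galilean: u_cl = 0.405 + 0.863 = 1.2680.
Relativistic: u_rel = (0.405 + 0.863) / (1 + 0.405·0.863) = 1.2680/1.3495 = 0.9396.
Δ = 1.2680 − 0.9396 = 0.3284.
(The classical prediction exceeds c; the relativistic result does not.)

Δ = 0.328c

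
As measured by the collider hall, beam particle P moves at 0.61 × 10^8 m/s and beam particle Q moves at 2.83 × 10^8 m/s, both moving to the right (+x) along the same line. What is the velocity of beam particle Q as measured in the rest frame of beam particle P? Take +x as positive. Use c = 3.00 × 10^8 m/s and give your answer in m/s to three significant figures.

+2.75 × 10^8 m/s

β_A = 0.203, β_B = 0.943 (dividing each by c = 3.00 × 10^8 m/s).
Transform to A's frame with the inverse velocity-addition law: u' = (u − v)/(1 − uv/c²), taking u = β_B and v = β_A.
u' = (0.943 − 0.203) / (1 − (0.203)(0.943)) = 0.7400/0.8082 = 0.9156.
u' = 0.9156 × 3.00 × 10^8 m/s.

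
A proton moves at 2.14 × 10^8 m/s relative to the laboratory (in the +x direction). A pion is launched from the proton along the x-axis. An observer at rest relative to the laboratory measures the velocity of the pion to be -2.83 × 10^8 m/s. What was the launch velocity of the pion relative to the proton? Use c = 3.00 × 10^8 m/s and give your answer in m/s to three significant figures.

-2.97 × 10^8 m/s

v = 0.713c, u = -0.943c.
Invert the composition law: u' = (u − v)/(1 − uv/c²).
u' = (-0.943 − 0.713) / (1 − (-0.943)(0.713)) = -1.6567/1.6729 = -0.9903.
u' = -0.9903 × 3.00 × 10^8 m/s.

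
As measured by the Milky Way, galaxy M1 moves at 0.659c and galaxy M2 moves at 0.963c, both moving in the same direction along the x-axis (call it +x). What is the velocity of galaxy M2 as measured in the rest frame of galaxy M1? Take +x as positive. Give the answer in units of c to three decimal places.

β_A = 0.659, β_B = 0.963.
Transform to A's frame with the inverse velocity-addition law: u' = (u − v)/(1 − uv/c²), taking u = β_B and v = β_A.
u' = (0.963 − 0.659) / (1 − (0.659)(0.963)) = 0.3040/0.3654 = 0.8320.

+0.832c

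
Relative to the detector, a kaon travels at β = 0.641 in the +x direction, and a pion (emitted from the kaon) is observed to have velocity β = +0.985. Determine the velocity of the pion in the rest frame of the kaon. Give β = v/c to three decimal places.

Invert the composition law: u' = (u − v)/(1 − uv/c²).
u' = (0.985 − 0.641) / (1 − (0.985)(0.641)) = 0.3440/0.3686 = 0.9332.

β = +0.933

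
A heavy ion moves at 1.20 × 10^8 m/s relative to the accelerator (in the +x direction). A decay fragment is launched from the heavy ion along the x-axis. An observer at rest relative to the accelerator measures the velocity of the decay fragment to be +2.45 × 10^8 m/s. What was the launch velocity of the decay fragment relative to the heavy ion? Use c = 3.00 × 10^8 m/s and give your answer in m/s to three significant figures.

v = 0.400c, u = 0.817c.
Invert the composition law: u' = (u − v)/(1 − uv/c²).
u' = (0.817 − 0.400) / (1 − (0.817)(0.400)) = 0.4167/0.6733 = 0.6188.
u' = 0.6188 × 3.00 × 10^8 m/s.

+1.86 × 10^8 m/s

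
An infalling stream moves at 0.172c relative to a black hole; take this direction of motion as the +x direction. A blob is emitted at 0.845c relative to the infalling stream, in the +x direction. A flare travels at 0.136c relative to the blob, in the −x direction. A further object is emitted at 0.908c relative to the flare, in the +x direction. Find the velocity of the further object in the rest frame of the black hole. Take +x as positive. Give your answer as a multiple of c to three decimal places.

Apply u = (u' + v)/(1 + u'v/c²) successively, working outward toward the black hole.
Start: velocity of the infalling stream relative to the black hole = 0.1720c.
Compose with the blob (u' = 0.845 in the infalling stream frame): u_1 = (0.845 + 0.172) / (1 + 0.845·0.172) = 1.0170/1.1453 = 0.8879.
Compose with the flare (u' = -0.136 in the blob frame): u_2 = (-0.136 + 0.888) / (1 + (-0.136)·0.888) = 0.7519/0.8792 = 0.8552.
Compose with the further object (u' = 0.908 in the flare frame): u_3 = (0.908 + 0.855) / (1 + 0.908·0.855) = 1.7632/1.7765 = 0.9925.

+0.993c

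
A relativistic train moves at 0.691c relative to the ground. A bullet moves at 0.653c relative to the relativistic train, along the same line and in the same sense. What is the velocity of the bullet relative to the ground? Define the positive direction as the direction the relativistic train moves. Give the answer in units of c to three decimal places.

0.926c

With v = 0.691 and u' = 0.653 (in units of c),
u = (u' + v)/(1 + u'v/c²):
u = (0.653 + 0.691) / (1 + 0.653·0.691) = 1.3440/1.4512 = 0.9261
(Galilean addition would give +1.344c, exceeding c.)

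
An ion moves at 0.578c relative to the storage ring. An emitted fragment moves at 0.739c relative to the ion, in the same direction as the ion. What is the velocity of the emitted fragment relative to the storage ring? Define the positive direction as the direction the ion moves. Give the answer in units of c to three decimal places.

0.923c

With v = 0.578 and u' = 0.739 (in units of c),
u = (u' + v)/(1 + u'v/c²):
u = (0.739 + 0.578) / (1 + 0.739·0.578) = 1.3170/1.4271 = 0.9228
(Galilean addition would give +1.317c, exceeding c.)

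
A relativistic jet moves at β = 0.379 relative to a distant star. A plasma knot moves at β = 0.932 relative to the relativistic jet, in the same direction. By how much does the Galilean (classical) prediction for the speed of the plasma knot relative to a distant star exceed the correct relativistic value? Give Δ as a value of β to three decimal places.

Δ = 0.342

Galilean: u_cl = 0.932 + 0.379 = 1.3110.
Relativistic: u_rel = (0.932 + 0.379) / (1 + 0.932·0.379) = 1.3110/1.3532 = 0.9688.
Δ = 1.3110 − 0.9688 = 0.3422.
(The classical prediction exceeds c; the relativistic result does not.)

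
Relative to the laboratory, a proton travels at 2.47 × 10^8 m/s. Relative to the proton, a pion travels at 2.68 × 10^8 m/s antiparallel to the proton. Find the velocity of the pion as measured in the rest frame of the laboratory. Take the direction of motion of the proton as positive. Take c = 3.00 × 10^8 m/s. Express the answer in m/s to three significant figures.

In units of c (dividing by 3.00 × 10^8 m/s): v = 0.823, u' = -0.893.
u = (u' + v)/(1 + u'v/c²):
u = (-0.893 + 0.823) / (1 + (-0.893)·0.823) = -0.0700/0.2645 = -0.2647
Converting back: u = -0.2647 × 3.00 × 10^8 m/s.

-7.94 × 10^7 m/s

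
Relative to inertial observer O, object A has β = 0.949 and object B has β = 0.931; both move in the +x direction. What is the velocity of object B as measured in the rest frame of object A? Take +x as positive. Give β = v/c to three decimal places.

β_A = 0.949, β_B = 0.931.
Transform to A's frame with the inverse velocity-addition law: u' = (u − v)/(1 − uv/c²), taking u = β_B and v = β_A.
u' = (0.931 − 0.949) / (1 − (0.949)(0.931)) = -0.0180/0.1165 = -0.1545.

β = -0.155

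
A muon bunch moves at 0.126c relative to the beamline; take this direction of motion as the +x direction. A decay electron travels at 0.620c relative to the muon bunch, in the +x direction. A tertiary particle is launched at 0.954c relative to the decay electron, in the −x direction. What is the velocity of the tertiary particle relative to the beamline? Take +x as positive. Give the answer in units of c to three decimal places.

Apply u = (u' + v)/(1 + u'v/c²) successively, working outward toward the beamline.
Start: velocity of the muon bunch relative to the beamline = 0.1260c.
Compose with the decay electron (u' = 0.620 in the muon bunch frame): u_1 = (0.620 + 0.126) / (1 + 0.620·0.126) = 0.7460/1.0781 = 0.6919.
Compose with the tertiary particle (u' = -0.954 in the decay electron frame): u_2 = (-0.954 + 0.692) / (1 + (-0.954)·0.692) = -0.2621/0.3399 = -0.7710.

-0.771c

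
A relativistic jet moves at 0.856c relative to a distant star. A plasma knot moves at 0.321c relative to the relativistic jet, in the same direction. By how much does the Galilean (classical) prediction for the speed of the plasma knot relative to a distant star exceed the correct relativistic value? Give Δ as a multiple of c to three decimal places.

Galilean: u_cl = 0.321 + 0.856 = 1.1770.
Relativistic: u_rel = (0.321 + 0.856) / (1 + 0.321·0.856) = 1.1770/1.2748 = 0.9233.
Δ = 1.1770 − 0.9233 = 0.2537.
(The classical prediction exceeds c; the relativistic result does not.)

Δ = 0.254c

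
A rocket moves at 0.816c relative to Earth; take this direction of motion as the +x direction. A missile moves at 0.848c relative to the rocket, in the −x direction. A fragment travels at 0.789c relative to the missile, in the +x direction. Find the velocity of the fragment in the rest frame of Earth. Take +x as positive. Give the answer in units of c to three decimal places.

+0.746c

Apply u = (u' + v)/(1 + u'v/c²) successively, working outward toward Earth.
Start: velocity of the rocket relative to Earth = 0.8160c.
Compose with the missile (u' = -0.848 in the rocket frame): u_1 = (-0.848 + 0.816) / (1 + (-0.848)·0.816) = -0.0320/0.3080 = -0.1039.
Compose with the fragment (u' = 0.789 in the missile frame): u_2 = (0.789 + (-0.104)) / (1 + 0.789·(-0.104)) = 0.6851/0.9180 = 0.7463.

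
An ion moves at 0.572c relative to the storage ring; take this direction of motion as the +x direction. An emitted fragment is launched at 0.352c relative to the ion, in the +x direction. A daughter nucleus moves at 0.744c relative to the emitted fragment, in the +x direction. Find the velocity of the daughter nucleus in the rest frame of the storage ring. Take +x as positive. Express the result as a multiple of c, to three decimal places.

0.962c

Apply u = (u' + v)/(1 + u'v/c²) successively, working outward toward the storage ring.
Start: velocity of the ion relative to the storage ring = 0.5720c.
Compose with the emitted fragment (u' = 0.352 in the ion frame): u_1 = (0.352 + 0.572) / (1 + 0.352·0.572) = 0.9240/1.2013 = 0.7691.
Compose with the daughter nucleus (u' = 0.744 in the emitted fragment frame): u_2 = (0.744 + 0.769) / (1 + 0.744·0.769) = 1.5131/1.5722 = 0.9624.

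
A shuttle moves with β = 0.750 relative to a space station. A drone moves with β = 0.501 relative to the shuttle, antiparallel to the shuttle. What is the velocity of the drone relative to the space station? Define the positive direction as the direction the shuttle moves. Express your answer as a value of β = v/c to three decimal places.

β = +0.399

With v = 0.750 and u' = -0.501 (in units of c),
u = (u' + v)/(1 + u'v/c²):
u = (-0.501 + 0.750) / (1 + (-0.501)·0.750) = 0.2490/0.6242 = 0.3989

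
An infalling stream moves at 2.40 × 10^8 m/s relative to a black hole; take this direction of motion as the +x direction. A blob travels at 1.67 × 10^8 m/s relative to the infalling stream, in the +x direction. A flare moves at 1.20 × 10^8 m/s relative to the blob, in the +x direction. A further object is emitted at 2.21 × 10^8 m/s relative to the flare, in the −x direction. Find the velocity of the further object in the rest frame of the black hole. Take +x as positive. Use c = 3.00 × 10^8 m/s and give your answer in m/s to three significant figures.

+2.51 × 10^8 m/s

Apply u = (u' + v)/(1 + u'v/c²) successively, working outward toward the black hole.
(Dividing each given speed by c = 3.00 × 10^8 m/s to work in units of c.)
Start: velocity of the infalling stream relative to the black hole = 0.8000c.
Compose with the blob (u' = 0.557 in the infalling stream frame): u_1 = (0.557 + 0.800) / (1 + 0.557·0.800) = 1.3567/1.4453 = 0.9387.
Compose with the flare (u' = 0.400 in the blob frame): u_2 = (0.400 + 0.939) / (1 + 0.400·0.939) = 1.3387/1.3755 = 0.9732.
Compose with the further object (u' = -0.737 in the flare frame): u_3 = (-0.737 + 0.973) / (1 + (-0.737)·0.973) = 0.2366/0.2830 = 0.8358.
So u = 0.8358 × 3.00 × 10^8 m/s.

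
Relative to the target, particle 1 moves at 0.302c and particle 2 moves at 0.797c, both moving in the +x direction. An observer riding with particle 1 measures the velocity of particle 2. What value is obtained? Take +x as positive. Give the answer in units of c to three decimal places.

+0.652c

β_A = 0.302, β_B = 0.797.
Transform to A's frame with the inverse velocity-addition law: u' = (u − v)/(1 − uv/c²), taking u = β_B and v = β_A.
u' = (0.797 − 0.302) / (1 − (0.302)(0.797)) = 0.4950/0.7593 = 0.6519.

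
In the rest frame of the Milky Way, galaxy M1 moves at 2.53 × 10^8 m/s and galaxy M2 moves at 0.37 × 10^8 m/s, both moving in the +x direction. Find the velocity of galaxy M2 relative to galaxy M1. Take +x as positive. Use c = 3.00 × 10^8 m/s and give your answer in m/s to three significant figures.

β_A = 0.843, β_B = 0.123 (dividing each by c = 3.00 × 10^8 m/s).
Transform to A's frame with the inverse velocity-addition law: u' = (u − v)/(1 − uv/c²), taking u = β_B and v = β_A.
u' = (0.123 − 0.843) / (1 − (0.843)(0.123)) = -0.7200/0.8960 = -0.8036.
u' = -0.8036 × 3.00 × 10^8 m/s.

-2.41 × 10^8 m/s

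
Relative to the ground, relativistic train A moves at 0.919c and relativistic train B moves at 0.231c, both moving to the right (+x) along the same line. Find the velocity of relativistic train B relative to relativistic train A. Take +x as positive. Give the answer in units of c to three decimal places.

-0.873c

β_A = 0.919, β_B = 0.231.
Transform to A's frame with the inverse velocity-addition law: u' = (u − v)/(1 − uv/c²), taking u = β_B and v = β_A.
u' = (0.231 − 0.919) / (1 − (0.919)(0.231)) = -0.6880/0.7877 = -0.8734.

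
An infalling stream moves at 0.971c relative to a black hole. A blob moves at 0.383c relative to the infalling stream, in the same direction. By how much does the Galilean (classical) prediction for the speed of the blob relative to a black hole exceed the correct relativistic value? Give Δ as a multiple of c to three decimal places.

Δ = 0.367c

Galilean: u_cl = 0.383 + 0.971 = 1.3540.
Relativistic: u_rel = (0.383 + 0.971) / (1 + 0.383·0.971) = 1.3540/1.3719 = 0.9870.
Δ = 1.3540 − 0.9870 = 0.3670.
(The classical prediction exceeds c; the relativistic result does not.)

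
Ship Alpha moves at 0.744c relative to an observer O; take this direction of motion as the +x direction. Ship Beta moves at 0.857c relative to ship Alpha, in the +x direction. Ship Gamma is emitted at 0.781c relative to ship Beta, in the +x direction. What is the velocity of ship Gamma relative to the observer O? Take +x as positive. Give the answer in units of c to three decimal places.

0.997c

Apply u = (u' + v)/(1 + u'v/c²) successively, working outward toward the observer O.
Start: velocity of ship Alpha relative to the observer O = 0.7440c.
Compose with ship Beta (u' = 0.857 in ship Alpha frame): u_1 = (0.857 + 0.744) / (1 + 0.857·0.744) = 1.6010/1.6376 = 0.9776.
Compose with ship Gamma (u' = 0.781 in ship Beta frame): u_2 = (0.781 + 0.978) / (1 + 0.781·0.978) = 1.7586/1.7635 = 0.9972.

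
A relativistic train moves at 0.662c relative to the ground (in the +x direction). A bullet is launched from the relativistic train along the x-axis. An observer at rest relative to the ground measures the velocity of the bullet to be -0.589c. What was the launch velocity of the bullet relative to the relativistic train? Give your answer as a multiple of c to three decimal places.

Invert the composition law: u' = (u − v)/(1 − uv/c²).
u' = (-0.589 − 0.662) / (1 − (-0.589)(0.662)) = -1.2510/1.3899 = -0.9001.

-0.900c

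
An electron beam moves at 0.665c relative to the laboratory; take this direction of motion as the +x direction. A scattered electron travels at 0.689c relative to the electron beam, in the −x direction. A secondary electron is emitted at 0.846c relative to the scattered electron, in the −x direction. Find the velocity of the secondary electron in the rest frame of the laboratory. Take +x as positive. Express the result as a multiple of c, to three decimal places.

Apply u = (u' + v)/(1 + u'v/c²) successively, working outward toward the laboratory.
Start: velocity of the electron beam relative to the laboratory = 0.6650c.
Compose with the scattered electron (u' = -0.689 in the electron beam frame): u_1 = (-0.689 + 0.665) / (1 + (-0.689)·0.665) = -0.0240/0.5418 = -0.0443.
Compose with the secondary electron (u' = -0.846 in the scattered electron frame): u_2 = (-0.846 + (-0.044)) / (1 + (-0.846)·(-0.044)) = -0.8903/1.0375 = -0.8581.

-0.858c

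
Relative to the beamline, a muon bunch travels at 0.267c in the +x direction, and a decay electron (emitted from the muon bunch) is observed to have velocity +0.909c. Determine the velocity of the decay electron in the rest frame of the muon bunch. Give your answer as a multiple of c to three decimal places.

Invert the composition law: u' = (u − v)/(1 − uv/c²).
u' = (0.909 − 0.267) / (1 − (0.909)(0.267)) = 0.6420/0.7573 = 0.8478.

+0.848c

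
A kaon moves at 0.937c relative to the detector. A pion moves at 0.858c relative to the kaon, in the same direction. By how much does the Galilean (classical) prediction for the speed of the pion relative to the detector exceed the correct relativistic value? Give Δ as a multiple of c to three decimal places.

Δ = 0.800c

Galilean: u_cl = 0.858 + 0.937 = 1.7950.
Relativistic: u_rel = (0.858 + 0.937) / (1 + 0.858·0.937) = 1.7950/1.8039 = 0.9950.
Δ = 1.7950 − 0.9950 = 0.8000.
(The classical prediction exceeds c; the relativistic result does not.)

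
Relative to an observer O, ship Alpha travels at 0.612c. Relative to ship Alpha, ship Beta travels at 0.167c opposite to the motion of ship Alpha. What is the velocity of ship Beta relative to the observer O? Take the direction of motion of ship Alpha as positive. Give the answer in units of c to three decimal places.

+0.496c

With v = 0.612 and u' = -0.167 (in units of c),
u = (u' + v)/(1 + u'v/c²):
u = (-0.167 + 0.612) / (1 + (-0.167)·0.612) = 0.4450/0.8978 = 0.4957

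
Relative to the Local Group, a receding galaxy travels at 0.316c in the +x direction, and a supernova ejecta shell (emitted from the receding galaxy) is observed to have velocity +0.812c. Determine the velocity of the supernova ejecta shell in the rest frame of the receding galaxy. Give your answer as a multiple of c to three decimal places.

+0.667c

Invert the composition law: u' = (u − v)/(1 − uv/c²).
u' = (0.812 − 0.316) / (1 − (0.812)(0.316)) = 0.4960/0.7434 = 0.6672.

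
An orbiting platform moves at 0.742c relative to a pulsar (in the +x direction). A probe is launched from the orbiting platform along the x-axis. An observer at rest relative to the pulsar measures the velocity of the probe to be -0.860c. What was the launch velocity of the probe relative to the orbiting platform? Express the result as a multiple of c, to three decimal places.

Invert the composition law: u' = (u − v)/(1 − uv/c²).
u' = (-0.860 − 0.742) / (1 − (-0.860)(0.742)) = -1.6020/1.6381 = -0.9780.

-0.978c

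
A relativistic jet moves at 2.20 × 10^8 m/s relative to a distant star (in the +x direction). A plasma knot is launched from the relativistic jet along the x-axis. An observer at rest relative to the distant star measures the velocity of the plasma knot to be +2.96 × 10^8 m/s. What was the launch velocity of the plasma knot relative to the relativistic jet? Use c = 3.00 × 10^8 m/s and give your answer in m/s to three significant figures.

v = 0.733c, u = 0.987c.
Invert the composition law: u' = (u − v)/(1 − uv/c²).
u' = (0.987 − 0.733) / (1 − (0.987)(0.733)) = 0.2533/0.2764 = 0.9164.
u' = 0.9164 × 3.00 × 10^8 m/s.

+2.75 × 10^8 m/s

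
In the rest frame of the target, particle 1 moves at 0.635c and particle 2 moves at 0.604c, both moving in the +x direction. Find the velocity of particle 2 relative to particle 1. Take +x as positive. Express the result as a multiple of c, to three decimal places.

β_A = 0.635, β_B = 0.604.
Transform to A's frame with the inverse velocity-addition law: u' = (u − v)/(1 − uv/c²), taking u = β_B and v = β_A.
u' = (0.604 − 0.635) / (1 − (0.635)(0.604)) = -0.0310/0.6165 = -0.0503.

-0.050c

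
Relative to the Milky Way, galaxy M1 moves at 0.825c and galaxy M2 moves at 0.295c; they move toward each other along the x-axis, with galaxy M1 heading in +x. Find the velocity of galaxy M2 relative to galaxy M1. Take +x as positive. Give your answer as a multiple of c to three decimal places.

-0.901c

β_A = 0.825, β_B = -0.295.
Transform to A's frame with the inverse velocity-addition law: u' = (u − v)/(1 − uv/c²), taking u = β_B and v = β_A.
u' = (-0.295 − 0.825) / (1 − (0.825)(-0.295)) = -1.1200/1.2434 = -0.9008.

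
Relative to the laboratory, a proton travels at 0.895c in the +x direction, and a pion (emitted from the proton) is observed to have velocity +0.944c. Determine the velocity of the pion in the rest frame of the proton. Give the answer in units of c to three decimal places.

+0.316c

Invert the composition law: u' = (u − v)/(1 − uv/c²).
u' = (0.944 − 0.895) / (1 − (0.944)(0.895)) = 0.0490/0.1551 = 0.3159.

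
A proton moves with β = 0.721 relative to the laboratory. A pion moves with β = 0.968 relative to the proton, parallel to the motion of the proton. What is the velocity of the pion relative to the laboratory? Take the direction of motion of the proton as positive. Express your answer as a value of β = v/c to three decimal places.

β = 0.995

With v = 0.721 and u' = 0.968 (in units of c),
u = (u' + v)/(1 + u'v/c²):
u = (0.968 + 0.721) / (1 + 0.968·0.721) = 1.6890/1.6979 = 0.9947
(Galilean addition would give +1.689c, exceeding c.)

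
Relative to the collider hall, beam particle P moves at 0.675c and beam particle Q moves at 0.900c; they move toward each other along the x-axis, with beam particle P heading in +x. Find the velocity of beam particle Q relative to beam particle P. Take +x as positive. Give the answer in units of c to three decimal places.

β_A = 0.675, β_B = -0.900.
Transform to A's frame with the inverse velocity-addition law: u' = (u − v)/(1 − uv/c²), taking u = β_B and v = β_A.
u' = (-0.900 − 0.675) / (1 − (0.675)(-0.900)) = -1.5750/1.6075 = -0.9798.

-0.980c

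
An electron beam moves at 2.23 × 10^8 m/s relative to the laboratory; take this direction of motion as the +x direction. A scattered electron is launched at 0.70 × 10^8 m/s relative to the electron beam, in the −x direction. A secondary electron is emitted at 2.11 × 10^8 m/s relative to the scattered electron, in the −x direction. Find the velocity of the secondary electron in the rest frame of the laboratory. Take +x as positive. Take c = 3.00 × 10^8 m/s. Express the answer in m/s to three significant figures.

Apply u = (u' + v)/(1 + u'v/c²) successively, working outward toward the laboratory.
(Dividing each given speed by c = 3.00 × 10^8 m/s to work in units of c.)
Start: velocity of the electron beam relative to the laboratory = 0.7433c.
Compose with the scattered electron (u' = -0.233 in the electron beam frame): u_1 = (-0.233 + 0.743) / (1 + (-0.233)·0.743) = 0.5100/0.8266 = 0.6170.
Compose with the secondary electron (u' = -0.703 in the scattered electron frame): u_2 = (-0.703 + 0.617) / (1 + (-0.703)·0.617) = -0.0863/0.5660 = -0.1525.
So u = -0.1525 × 3.00 × 10^8 m/s.

-4.57 × 10^7 m/s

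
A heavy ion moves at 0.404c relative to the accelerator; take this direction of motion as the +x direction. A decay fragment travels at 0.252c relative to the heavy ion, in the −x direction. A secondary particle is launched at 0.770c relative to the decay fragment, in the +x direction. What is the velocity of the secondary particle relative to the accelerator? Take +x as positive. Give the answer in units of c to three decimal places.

Apply u = (u' + v)/(1 + u'v/c²) successively, working outward toward the accelerator.
Start: velocity of the heavy ion relative to the accelerator = 0.4040c.
Compose with the decay fragment (u' = -0.252 in the heavy ion frame): u_1 = (-0.252 + 0.404) / (1 + (-0.252)·0.404) = 0.1520/0.8982 = 0.1692.
Compose with the secondary particle (u' = 0.770 in the decay fragment frame): u_2 = (0.770 + 0.169) / (1 + 0.770·0.169) = 0.9392/1.1303 = 0.8310.

+0.831c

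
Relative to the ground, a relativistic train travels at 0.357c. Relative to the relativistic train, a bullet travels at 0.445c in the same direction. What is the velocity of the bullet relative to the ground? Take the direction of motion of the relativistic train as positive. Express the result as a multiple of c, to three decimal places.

0.692c

With v = 0.357 and u' = 0.445 (in units of c),
u = (u' + v)/(1 + u'v/c²):
u = (0.445 + 0.357) / (1 + 0.445·0.357) = 0.8020/1.1589 = 0.6921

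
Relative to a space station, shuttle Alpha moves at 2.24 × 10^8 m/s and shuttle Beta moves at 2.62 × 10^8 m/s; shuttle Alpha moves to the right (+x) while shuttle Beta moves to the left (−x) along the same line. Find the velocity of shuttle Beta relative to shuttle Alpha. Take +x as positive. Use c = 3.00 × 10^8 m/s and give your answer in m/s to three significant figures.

β_A = 0.747, β_B = -0.873 (dividing each by c = 3.00 × 10^8 m/s).
Transform to A's frame with the inverse velocity-addition law: u' = (u − v)/(1 − uv/c²), taking u = β_B and v = β_A.
u' = (-0.873 − 0.747) / (1 − (0.747)(-0.873)) = -1.6200/1.6521 = -0.9806.
u' = -0.9806 × 3.00 × 10^8 m/s.

-2.94 × 10^8 m/s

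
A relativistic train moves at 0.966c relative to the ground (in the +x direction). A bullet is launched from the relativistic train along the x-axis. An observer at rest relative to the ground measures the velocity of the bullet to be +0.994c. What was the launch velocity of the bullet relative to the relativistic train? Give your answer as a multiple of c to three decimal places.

Invert the composition law: u' = (u − v)/(1 − uv/c²).
u' = (0.994 − 0.966) / (1 − (0.994)(0.966)) = 0.0280/0.0398 = 0.7036.

+0.704c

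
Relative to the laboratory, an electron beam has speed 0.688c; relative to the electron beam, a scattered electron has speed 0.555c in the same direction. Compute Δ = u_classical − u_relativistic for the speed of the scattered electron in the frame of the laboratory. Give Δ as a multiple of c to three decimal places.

Galilean: u_cl = 0.555 + 0.688 = 1.2430.
Relativistic: u_rel = (0.555 + 0.688) / (1 + 0.555·0.688) = 1.2430/1.3818 = 0.8995.
Δ = 1.2430 − 0.8995 = 0.3435.
(The classical prediction exceeds c; the relativistic result does not.)

Δ = 0.343c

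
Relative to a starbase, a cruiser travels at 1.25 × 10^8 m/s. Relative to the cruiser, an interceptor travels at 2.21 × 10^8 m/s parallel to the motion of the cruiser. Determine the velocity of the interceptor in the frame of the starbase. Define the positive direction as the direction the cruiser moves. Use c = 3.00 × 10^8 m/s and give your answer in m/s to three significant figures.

2.65 × 10^8 m/s

In units of c (dividing by 3.00 × 10^8 m/s): v = 0.417, u' = 0.737.
u = (u' + v)/(1 + u'v/c²):
u = (0.737 + 0.417) / (1 + 0.737·0.417) = 1.1533/1.3069 = 0.8825
(Galilean addition would give +1.153c, exceeding c.)
Converting back: u = 0.8825 × 3.00 × 10^8 m/s.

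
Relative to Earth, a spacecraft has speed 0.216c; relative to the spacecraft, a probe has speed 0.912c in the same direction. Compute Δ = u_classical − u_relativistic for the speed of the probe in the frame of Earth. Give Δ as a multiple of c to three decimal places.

Δ = 0.186c

Galilean: u_cl = 0.912 + 0.216 = 1.1280.
Relativistic: u_rel = (0.912 + 0.216) / (1 + 0.912·0.216) = 1.1280/1.1970 = 0.9424.
Δ = 1.1280 − 0.9424 = 0.1856.
(The classical prediction exceeds c; the relativistic result does not.)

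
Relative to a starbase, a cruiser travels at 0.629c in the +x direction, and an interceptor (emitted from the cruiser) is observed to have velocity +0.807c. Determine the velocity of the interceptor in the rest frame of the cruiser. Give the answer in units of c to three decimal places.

Invert the composition law: u' = (u − v)/(1 − uv/c²).
u' = (0.807 − 0.629) / (1 − (0.807)(0.629)) = 0.1780/0.4924 = 0.3615.

+0.361c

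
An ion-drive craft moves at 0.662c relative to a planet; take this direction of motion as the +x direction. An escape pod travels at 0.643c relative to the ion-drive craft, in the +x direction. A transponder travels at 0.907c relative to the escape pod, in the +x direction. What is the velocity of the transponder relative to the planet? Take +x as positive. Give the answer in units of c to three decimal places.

0.996c

Apply u = (u' + v)/(1 + u'v/c²) successively, working outward toward the planet.
Start: velocity of the ion-drive craft relative to the planet = 0.6620c.
Compose with the escape pod (u' = 0.643 in the ion-drive craft frame): u_1 = (0.643 + 0.662) / (1 + 0.643·0.662) = 1.3050/1.4257 = 0.9154.
Compose with the transponder (u' = 0.907 in the escape pod frame): u_2 = (0.907 + 0.915) / (1 + 0.907·0.915) = 1.8224/1.8302 = 0.9957.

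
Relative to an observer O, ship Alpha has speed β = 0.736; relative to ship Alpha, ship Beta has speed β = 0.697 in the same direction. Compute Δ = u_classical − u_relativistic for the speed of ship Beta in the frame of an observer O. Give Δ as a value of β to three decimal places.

Δ = 0.486

Galilean: u_cl = 0.697 + 0.736 = 1.4330.
Relativistic: u_rel = (0.697 + 0.736) / (1 + 0.697·0.736) = 1.4330/1.5130 = 0.9471.
Δ = 1.4330 − 0.9471 = 0.4859.
(The classical prediction exceeds c; the relativistic result does not.)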